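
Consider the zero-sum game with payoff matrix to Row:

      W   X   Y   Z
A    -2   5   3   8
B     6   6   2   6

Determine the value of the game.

Row minima: A → -2, B → 2; maximin = 2.
Column maxima: W → 6, X → 6, Y → 3, Z → 8; minimax = 3.
2 ≠ 3, so there is no saddle point; optimal play is mixed.
X is strictly dominated by Y (it gives Row strictly more in every row), so Column never plays it.
Z is strictly dominated by Y (it gives Row strictly more in every row), so Column never plays it.
On the remaining 2×2 (A, B vs W, Y):
Let Row play A with probability p. Expected payoff against W: (-2)p + 6(1−p) = −8p + 6; against Y: 3p + 2(1−p) = p + 2.
Setting these equal: −8p + 6 = p + 2 ⇒ −9p = -4 ⇒ p = 4/9, and the value is (-8)·(4/9) + 6 = 22/9.
For Column: with q = P(W), equating A's and B's payoffs gives −5q + 3 = 4q + 2 ⇒ q = 1/9.

22/9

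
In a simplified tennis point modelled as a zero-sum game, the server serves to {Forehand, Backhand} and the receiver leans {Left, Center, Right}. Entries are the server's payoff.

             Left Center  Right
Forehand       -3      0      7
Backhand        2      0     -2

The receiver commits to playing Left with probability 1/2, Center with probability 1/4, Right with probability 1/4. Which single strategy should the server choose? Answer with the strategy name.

Backhand

Expected payoff of Forehand: (1/2)·(-3) + (1/4)·0 + (1/4)·7 = 1/4.
Expected payoff of Backhand: (1/2)·2 + (1/4)·0 + (1/4)·(-2) = 1/2.
The largest is 1/2, so the server's best response is Backhand.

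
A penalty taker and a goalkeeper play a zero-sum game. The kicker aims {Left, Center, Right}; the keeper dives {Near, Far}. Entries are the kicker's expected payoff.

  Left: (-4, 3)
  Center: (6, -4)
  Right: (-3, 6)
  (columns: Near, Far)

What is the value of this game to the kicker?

Row minima: Left → -4, Center → -4, Right → -3; maximin = -3.
Column maxima: Near → 6, Far → 6; minimax = 6.
-3 ≠ 6, so there is no saddle point; optimal play is mixed.
Left is strictly dominated by Right, so the kicker never plays it.
On the remaining 2×2 (Center, Right vs Near, Far):
Let the kicker play Center with probability p. Expected payoff against Near: 6p + (-3)(1−p) = 9p − 3; against Far: (-4)p + 6(1−p) = −10p + 6.
Setting these equal: 9p − 3 = −10p + 6 ⇒ 19p = 9 ⇒ p = 9/19, and the value is (9)·(9/19) − 3 = 24/19.
For the keeper: with q = P(Near), equating Center's and Right's payoffs gives 10q − 4 = −9q + 6 ⇒ q = 10/19.

24/19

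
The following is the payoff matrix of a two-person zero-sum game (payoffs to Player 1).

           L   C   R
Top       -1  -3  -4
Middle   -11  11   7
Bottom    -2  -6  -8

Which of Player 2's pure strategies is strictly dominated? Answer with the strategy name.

C

R holds Player 1's payoff strictly below C in every row: -4 < -3, 7 < 11, -8 < -6.
So C is strictly dominated for Player 2.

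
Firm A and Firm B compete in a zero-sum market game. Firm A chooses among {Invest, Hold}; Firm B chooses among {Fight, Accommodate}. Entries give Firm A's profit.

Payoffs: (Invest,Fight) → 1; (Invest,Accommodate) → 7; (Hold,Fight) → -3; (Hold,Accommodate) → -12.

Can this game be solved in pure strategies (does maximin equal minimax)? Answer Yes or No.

Row minima: Invest → 1, Hold → -12; maximin = 1.
Column maxima: Fight → 1, Accommodate → 7; minimax = 1.
maximin = minimax = 1, so a saddle point exists.

Yes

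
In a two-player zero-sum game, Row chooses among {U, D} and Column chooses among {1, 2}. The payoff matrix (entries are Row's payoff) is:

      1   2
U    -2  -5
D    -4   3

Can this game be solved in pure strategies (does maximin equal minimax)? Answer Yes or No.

Row minima: U → -5, D → -4; maximin = -4.
Column maxima: 1 → -2, 2 → 3; minimax = -2.
-4 ≠ -2, so no pure-strategy equilibrium exists.

No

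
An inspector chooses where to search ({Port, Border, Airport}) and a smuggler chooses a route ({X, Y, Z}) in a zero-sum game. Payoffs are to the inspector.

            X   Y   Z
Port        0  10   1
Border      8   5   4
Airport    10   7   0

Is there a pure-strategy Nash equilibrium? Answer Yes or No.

Row minima: Port → 0, Border → 4, Airport → 0; maximin = 4.
Column maxima: X → 10, Y → 10, Z → 4; minimax = 4.
maximin = minimax = 4, so a saddle point exists.

Yes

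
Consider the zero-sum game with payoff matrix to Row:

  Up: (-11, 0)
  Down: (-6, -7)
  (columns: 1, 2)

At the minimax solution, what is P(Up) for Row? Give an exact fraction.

1/12

Row minima: Up → -11, Down → -7; maximin = -7.
Column maxima: 1 → -6, 2 → 0; minimax = -6.
-7 ≠ -6, so there is no saddle point; optimal play is mixed.
Let Row play Up with probability p. Expected payoff against 1: (-11)p + (-6)(1−p) = −5p − 6; against 2: 0p + (-7)(1−p) = 7p − 7.
Setting these equal: −5p − 6 = 7p − 7 ⇒ −12p = -1 ⇒ p = 1/12, and the value is (-5)·(1/12) − 6 = -77/12.
For Column: with q = P(1), equating Up's and Down's payoffs gives −11q = q − 7 ⇒ q = 7/12.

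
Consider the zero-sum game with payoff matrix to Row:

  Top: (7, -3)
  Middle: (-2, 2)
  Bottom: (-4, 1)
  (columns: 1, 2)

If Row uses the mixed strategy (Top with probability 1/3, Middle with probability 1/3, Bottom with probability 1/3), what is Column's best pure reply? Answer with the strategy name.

If Column plays 1, Row's expected payoff is (1/3)·7 + (1/3)·(-2) + (1/3)·(-4) = 1/3.
If Column plays 2, Row's expected payoff is (1/3)·(-3) + (1/3)·2 + (1/3)·1 = 0.
Column minimizes Row's payoff; the smallest is 0, so the best response is 2.

2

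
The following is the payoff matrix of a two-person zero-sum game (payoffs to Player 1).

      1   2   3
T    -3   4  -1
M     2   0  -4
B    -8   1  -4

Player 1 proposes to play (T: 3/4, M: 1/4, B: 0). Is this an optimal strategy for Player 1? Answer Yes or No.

Yes

Against 1 this mix gives (3/4)·(-3) + (1/4)·2 = -7/4.
Against 2 this mix gives (3/4)·4 + (1/4)·0 = 3.
Against 3 this mix gives (3/4)·(-1) + (1/4)·(-4) = -7/4.
All of Player 2's active replies (1, 3) yield -7/4, and no column does worse for Player 1. The mix makes Player 2 indifferent and guarantees -7/4, so it is optimal.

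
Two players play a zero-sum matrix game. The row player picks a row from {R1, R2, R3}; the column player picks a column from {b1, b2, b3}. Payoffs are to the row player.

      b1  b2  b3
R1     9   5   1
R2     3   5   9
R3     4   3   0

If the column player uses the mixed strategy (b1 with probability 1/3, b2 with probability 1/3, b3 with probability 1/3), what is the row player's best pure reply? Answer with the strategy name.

R2

Expected payoff of R1: (1/3)·9 + (1/3)·5 + (1/3)·1 = 5.
Expected payoff of R2: (1/3)·3 + (1/3)·5 + (1/3)·9 = 17/3.
Expected payoff of R3: (1/3)·4 + (1/3)·3 + (1/3)·0 = 7/3.
The largest is 17/3, so the row player's best response is R2.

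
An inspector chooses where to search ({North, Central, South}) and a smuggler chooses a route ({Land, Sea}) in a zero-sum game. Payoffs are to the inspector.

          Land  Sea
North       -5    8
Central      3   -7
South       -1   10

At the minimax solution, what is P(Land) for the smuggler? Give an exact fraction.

17/21

Row minima: North → -5, Central → -7, South → -1; maximin = -1.
Column maxima: Land → 3, Sea → 10; minimax = 3.
-1 ≠ 3, so there is no saddle point; optimal play is mixed.
North is strictly dominated by South, so the inspector never plays it.
On the remaining 2×2 (Central, South vs Land, Sea):
Let the inspector play Central with probability p. Expected payoff against Land: 3p + (-1)(1−p) = 4p − 1; against Sea: (-7)p + 10(1−p) = −17p + 10.
Setting these equal: 4p − 1 = −17p + 10 ⇒ 21p = 11 ⇒ p = 11/21, and the value is (4)·(11/21) − 1 = 23/21.
For the smuggler: with q = P(Land), equating Central's and South's payoffs gives 10q − 7 = −11q + 10 ⇒ q = 17/21.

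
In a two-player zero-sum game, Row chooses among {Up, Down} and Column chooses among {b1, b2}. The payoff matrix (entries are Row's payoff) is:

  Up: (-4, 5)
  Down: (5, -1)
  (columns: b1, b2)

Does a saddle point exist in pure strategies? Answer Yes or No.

Row minima: Up → -4, Down → -1; maximin = -1.
Column maxima: b1 → 5, b2 → 5; minimax = 5.
-1 ≠ 5, so no pure-strategy equilibrium exists.

No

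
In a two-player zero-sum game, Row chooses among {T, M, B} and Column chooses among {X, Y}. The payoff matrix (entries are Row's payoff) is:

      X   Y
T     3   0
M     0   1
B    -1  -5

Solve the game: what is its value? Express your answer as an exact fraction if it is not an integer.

Row minima: T → 0, M → 0, B → -5; maximin = 0.
Column maxima: X → 3, Y → 1; minimax = 1.
0 ≠ 1, so there is no saddle point; optimal play is mixed.
B is strictly dominated by T, so Row never plays it.
On the remaining 2×2 (T, M vs X, Y):
Let Row play T with probability p. Expected payoff against X: 3p + 0(1−p) = 3p; against Y: 0p + 1(1−p) = −p + 1.
Setting these equal: 3p = −p + 1 ⇒ 4p = 1 ⇒ p = 1/4, and the value is (3)·(1/4) = 3/4.
For Column: with q = P(X), equating T's and M's payoffs gives 3q = −q + 1 ⇒ q = 1/4.

3/4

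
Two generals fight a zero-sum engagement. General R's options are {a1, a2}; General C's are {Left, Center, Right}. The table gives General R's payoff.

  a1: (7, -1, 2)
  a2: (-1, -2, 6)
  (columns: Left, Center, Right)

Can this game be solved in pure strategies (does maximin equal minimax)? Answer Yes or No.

Yes

Row minima: a1 → -1, a2 → -2; maximin = -1.
Column maxima: Left → 7, Center → -1, Right → 6; minimax = -1.
maximin = minimax = -1, so a saddle point exists.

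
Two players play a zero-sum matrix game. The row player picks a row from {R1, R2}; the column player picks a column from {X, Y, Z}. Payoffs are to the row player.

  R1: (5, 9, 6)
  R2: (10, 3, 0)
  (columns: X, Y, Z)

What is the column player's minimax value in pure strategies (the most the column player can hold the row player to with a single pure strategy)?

Column maxima: X → 10, Y → 9, Z → 6.
The smallest of these is 6.

6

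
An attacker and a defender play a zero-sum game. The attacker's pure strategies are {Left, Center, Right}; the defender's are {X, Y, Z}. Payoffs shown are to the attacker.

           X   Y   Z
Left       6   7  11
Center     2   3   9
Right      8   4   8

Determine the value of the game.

Row minima: Left → 6, Center → 2, Right → 4; maximin = 6.
Column maxima: X → 8, Y → 7, Z → 11; minimax = 7.
6 ≠ 7, so there is no saddle point; optimal play is mixed.
Center is strictly dominated by Left, so the attacker never plays it.
Z is strictly dominated by Y (it gives the attacker strictly more in every row), so the defender never plays it.
On the remaining 2×2 (Left, Right vs X, Y):
Let the attacker play Left with probability p. Expected payoff against X: 6p + 8(1−p) = −2p + 8; against Y: 7p + 4(1−p) = 3p + 4.
Setting these equal: −2p + 8 = 3p + 4 ⇒ −5p = -4 ⇒ p = 4/5, and the value is (-2)·(4/5) + 8 = 32/5.
For the defender: with q = P(X), equating Left's and Right's payoffs gives −q + 7 = 4q + 4 ⇒ q = 3/5.

32/5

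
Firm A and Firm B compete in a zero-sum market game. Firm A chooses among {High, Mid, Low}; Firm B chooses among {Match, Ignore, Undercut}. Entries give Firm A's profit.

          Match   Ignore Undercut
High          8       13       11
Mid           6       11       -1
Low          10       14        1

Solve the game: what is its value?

Row minima: High → 8, Mid → -1, Low → 1; maximin = 8.
Column maxima: Match → 10, Ignore → 14, Undercut → 11; minimax = 10.
8 ≠ 10, so there is no saddle point; optimal play is mixed.
Mid is strictly dominated by High, so Firm A never plays it.
Ignore is strictly dominated by Match (it gives Firm A strictly more in every row), so Firm B never plays it.
On the remaining 2×2 (High, Low vs Match, Undercut):
Let Firm A play High with probability p. Expected payoff against Match: 8p + 10(1−p) = −2p + 10; against Undercut: 11p + 1(1−p) = 10p + 1.
Setting these equal: −2p + 10 = 10p + 1 ⇒ −12p = -9 ⇒ p = 3/4, and the value is (-2)·(3/4) + 10 = 17/2.
For Firm B: with q = P(Match), equating High's and Low's payoffs gives −3q + 11 = 9q + 1 ⇒ q = 5/6.

17/2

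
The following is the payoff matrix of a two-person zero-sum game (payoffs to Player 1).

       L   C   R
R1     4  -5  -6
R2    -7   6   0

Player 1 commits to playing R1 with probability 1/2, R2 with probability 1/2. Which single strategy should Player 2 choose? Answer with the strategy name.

If Player 2 plays L, Player 1's expected payoff is (1/2)·4 + (1/2)·(-7) = -3/2.
If Player 2 plays C, Player 1's expected payoff is (1/2)·(-5) + (1/2)·6 = 1/2.
If Player 2 plays R, Player 1's expected payoff is (1/2)·(-6) + (1/2)·0 = -3.
Player 2 minimizes Player 1's payoff; the smallest is -3, so the best response is R.

R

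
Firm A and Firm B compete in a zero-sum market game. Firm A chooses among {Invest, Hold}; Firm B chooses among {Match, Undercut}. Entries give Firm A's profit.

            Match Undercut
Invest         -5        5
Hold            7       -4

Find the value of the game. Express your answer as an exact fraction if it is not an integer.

Row minima: Invest → -5, Hold → -4; maximin = -4.
Column maxima: Match → 7, Undercut → 5; minimax = 5.
-4 ≠ 5, so there is no saddle point; optimal play is mixed.
Let Firm A play Invest with probability p. Expected payoff against Match: (-5)p + 7(1−p) = −12p + 7; against Undercut: 5p + (-4)(1−p) = 9p − 4.
Setting these equal: −12p + 7 = 9p − 4 ⇒ −21p = -11 ⇒ p = 11/21, and the value is (-12)·(11/21) + 7 = 5/7.
For Firm B: with q = P(Match), equating Invest's and Hold's payoffs gives −10q + 5 = 11q − 4 ⇒ q = 3/7.

5/7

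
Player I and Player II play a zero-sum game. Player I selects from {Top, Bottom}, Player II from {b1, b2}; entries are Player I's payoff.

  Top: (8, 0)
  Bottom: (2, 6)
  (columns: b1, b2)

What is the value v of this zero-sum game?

Row minima: Top → 0, Bottom → 2; maximin = 2.
Column maxima: b1 → 8, b2 → 6; minimax = 6.
2 ≠ 6, so there is no saddle point; optimal play is mixed.
Let Player I play Top with probability p. Expected payoff against b1: 8p + 2(1−p) = 6p + 2; against b2: 0p + 6(1−p) = −6p + 6.
Setting these equal: 6p + 2 = −6p + 6 ⇒ 12p = 4 ⇒ p = 1/3, and the value is (6)·(1/3) + 2 = 4.
For Player II: with q = P(b1), equating Top's and Bottom's payoffs gives 8q = −4q + 6 ⇒ q = 1/2.

4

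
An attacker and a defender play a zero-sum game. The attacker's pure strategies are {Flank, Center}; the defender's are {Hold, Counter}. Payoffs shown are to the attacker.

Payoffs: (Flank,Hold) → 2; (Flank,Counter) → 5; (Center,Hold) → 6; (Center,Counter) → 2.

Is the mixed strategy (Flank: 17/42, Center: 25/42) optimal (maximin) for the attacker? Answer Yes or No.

Against Hold this mix gives (17/42)·2 + (25/42)·6 = 92/21.
Against Counter this mix gives (17/42)·5 + (25/42)·2 = 45/14.
The defender will play Counter, holding the attacker to 45/14. Shifting weight toward the row that does better against Counter would raise this floor (the equalizing mix achieves 26/7 against both Counter and Hold), so the proposed strategy is not optimal.

No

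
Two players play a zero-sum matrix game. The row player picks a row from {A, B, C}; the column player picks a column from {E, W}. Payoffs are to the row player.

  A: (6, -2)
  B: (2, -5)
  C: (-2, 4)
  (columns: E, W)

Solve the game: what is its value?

10/7

Row minima: A → -2, B → -5, C → -2; maximin = -2.
Column maxima: E → 6, W → 4; minimax = 4.
-2 ≠ 4, so there is no saddle point; optimal play is mixed.
B is strictly dominated by A, so the row player never plays it.
On the remaining 2×2 (A, C vs E, W):
Let the row player play A with probability p. Expected payoff against E: 6p + (-2)(1−p) = 8p − 2; against W: (-2)p + 4(1−p) = −6p + 4.
Setting these equal: 8p − 2 = −6p + 4 ⇒ 14p = 6 ⇒ p = 3/7, and the value is (8)·(3/7) − 2 = 10/7.
For the column player: with q = P(E), equating A's and C's payoffs gives 8q − 2 = −6q + 4 ⇒ q = 3/7.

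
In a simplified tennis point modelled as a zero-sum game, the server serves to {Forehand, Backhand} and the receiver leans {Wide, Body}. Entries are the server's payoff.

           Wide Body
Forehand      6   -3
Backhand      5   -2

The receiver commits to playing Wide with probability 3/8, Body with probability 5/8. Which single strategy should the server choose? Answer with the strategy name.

Backhand

Expected payoff of Forehand: (3/8)·6 + (5/8)·(-3) = 3/8.
Expected payoff of Backhand: (3/8)·5 + (5/8)·(-2) = 5/8.
The largest is 5/8, so the server's best response is Backhand.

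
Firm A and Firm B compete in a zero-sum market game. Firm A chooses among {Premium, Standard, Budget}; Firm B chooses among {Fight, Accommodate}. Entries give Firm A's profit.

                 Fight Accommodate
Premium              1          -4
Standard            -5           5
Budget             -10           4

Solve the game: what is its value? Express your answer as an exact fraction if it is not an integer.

-1

Row minima: Premium → -4, Standard → -5, Budget → -10; maximin = -4.
Column maxima: Fight → 1, Accommodate → 5; minimax = 1.
-4 ≠ 1, so there is no saddle point; optimal play is mixed.
Budget is strictly dominated by Standard, so Firm A never plays it.
On the remaining 2×2 (Premium, Standard vs Fight, Accommodate):
Let Firm A play Premium with probability p. Expected payoff against Fight: 1p + (-5)(1−p) = 6p − 5; against Accommodate: (-4)p + 5(1−p) = −9p + 5.
Setting these equal: 6p − 5 = −9p + 5 ⇒ 15p = 10 ⇒ p = 2/3, and the value is (6)·(2/3) − 5 = -1.
For Firm B: with q = P(Fight), equating Premium's and Standard's payoffs gives 5q − 4 = −10q + 5 ⇒ q = 3/5.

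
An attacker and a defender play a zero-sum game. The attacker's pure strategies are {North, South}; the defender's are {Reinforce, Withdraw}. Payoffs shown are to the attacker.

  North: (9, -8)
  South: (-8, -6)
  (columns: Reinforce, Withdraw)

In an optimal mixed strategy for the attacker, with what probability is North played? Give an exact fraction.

2/19

Row minima: North → -8, South → -8; maximin = -8.
Column maxima: Reinforce → 9, Withdraw → -6; minimax = -6.
-8 ≠ -6, so there is no saddle point; optimal play is mixed.
Let the attacker play North with probability p. Expected payoff against Reinforce: 9p + (-8)(1−p) = 17p − 8; against Withdraw: (-8)p + (-6)(1−p) = −2p − 6.
Setting these equal: 17p − 8 = −2p − 6 ⇒ 19p = 2 ⇒ p = 2/19, and the value is (17)·(2/19) − 8 = -118/19.
For the defender: with q = P(Reinforce), equating North's and South's payoffs gives 17q − 8 = −2q − 6 ⇒ q = 2/19.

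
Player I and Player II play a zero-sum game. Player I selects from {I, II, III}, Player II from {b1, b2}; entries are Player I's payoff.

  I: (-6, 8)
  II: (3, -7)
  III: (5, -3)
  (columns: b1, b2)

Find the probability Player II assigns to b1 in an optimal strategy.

Row minima: I → -6, II → -7, III → -3; maximin = -3.
Column maxima: b1 → 5, b2 → 8; minimax = 5.
-3 ≠ 5, so there is no saddle point; optimal play is mixed.
II is strictly dominated by III, so Player I never plays it.
On the remaining 2×2 (I, III vs b1, b2):
Let Player I play I with probability p. Expected payoff against b1: (-6)p + 5(1−p) = −11p + 5; against b2: 8p + (-3)(1−p) = 11p − 3.
Setting these equal: −11p + 5 = 11p − 3 ⇒ −22p = -8 ⇒ p = 4/11, and the value is (-11)·(4/11) + 5 = 1.
For Player II: with q = P(b1), equating I's and III's payoffs gives −14q + 8 = 8q − 3 ⇒ q = 1/2.

1/2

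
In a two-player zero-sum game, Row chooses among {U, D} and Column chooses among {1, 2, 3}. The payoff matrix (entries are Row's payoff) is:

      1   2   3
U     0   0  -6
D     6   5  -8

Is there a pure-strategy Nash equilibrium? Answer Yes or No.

Yes

Row minima: U → -6, D → -8; maximin = -6.
Column maxima: 1 → 6, 2 → 5, 3 → -6; minimax = -6.
maximin = minimax = -6, so a saddle point exists.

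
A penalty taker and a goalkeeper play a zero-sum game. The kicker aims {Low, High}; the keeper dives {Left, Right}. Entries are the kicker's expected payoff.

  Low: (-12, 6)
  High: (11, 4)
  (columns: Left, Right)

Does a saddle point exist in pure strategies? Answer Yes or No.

No

Row minima: Low → -12, High → 4; maximin = 4.
Column maxima: Left → 11, Right → 6; minimax = 6.
4 ≠ 6, so no pure-strategy equilibrium exists.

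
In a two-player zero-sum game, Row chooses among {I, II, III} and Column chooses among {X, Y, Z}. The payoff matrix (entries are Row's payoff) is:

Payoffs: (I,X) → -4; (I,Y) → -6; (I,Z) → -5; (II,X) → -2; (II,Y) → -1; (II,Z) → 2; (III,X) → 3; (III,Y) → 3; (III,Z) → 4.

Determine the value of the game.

Row minima: I → -6, II → -2, III → 3; maximin = 3.
Column maxima: X → 3, Y → 3, Z → 4; minimax = 3.
Since maximin = minimax = 3, there is a saddle point and the value is 3.

3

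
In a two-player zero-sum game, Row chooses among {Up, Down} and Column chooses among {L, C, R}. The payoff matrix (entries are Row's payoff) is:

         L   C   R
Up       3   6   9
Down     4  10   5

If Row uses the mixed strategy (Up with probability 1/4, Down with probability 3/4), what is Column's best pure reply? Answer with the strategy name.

If Column plays L, Row's expected payoff is (1/4)·3 + (3/4)·4 = 15/4.
If Column plays C, Row's expected payoff is (1/4)·6 + (3/4)·10 = 9.
If Column plays R, Row's expected payoff is (1/4)·9 + (3/4)·5 = 6.
Column minimizes Row's payoff; the smallest is 15/4, so the best response is L.

L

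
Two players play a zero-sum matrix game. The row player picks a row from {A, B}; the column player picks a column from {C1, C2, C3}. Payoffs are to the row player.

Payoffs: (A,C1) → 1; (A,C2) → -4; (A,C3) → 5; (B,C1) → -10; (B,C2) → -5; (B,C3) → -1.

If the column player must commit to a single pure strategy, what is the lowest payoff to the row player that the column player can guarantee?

Column maxima: C1 → 1, C2 → -4, C3 → 5.
The smallest of these is -4.

-4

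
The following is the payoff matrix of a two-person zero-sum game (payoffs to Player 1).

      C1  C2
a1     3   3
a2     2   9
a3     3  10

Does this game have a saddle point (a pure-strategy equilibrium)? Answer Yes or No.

Yes

Row minima: a1 → 3, a2 → 2, a3 → 3; maximin = 3.
Column maxima: C1 → 3, C2 → 10; minimax = 3.
maximin = minimax = 3, so a saddle point exists.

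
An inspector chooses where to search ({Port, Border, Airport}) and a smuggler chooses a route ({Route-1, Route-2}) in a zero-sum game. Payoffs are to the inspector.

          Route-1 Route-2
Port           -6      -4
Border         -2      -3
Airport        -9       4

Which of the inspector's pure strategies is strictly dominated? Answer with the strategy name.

Port

Border gives a strictly higher payoff than Port against every column: -2 > -6, -3 > -4.
So Port is strictly dominated and the inspector never plays it.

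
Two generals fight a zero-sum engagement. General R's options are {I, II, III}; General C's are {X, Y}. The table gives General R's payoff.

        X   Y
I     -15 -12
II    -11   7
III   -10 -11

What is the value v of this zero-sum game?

-191/19

Row minima: I → -15, II → -11, III → -11; maximin = -11.
Column maxima: X → -10, Y → 7; minimax = -10.
-11 ≠ -10, so there is no saddle point; optimal play is mixed.
I is strictly dominated by II, so General R never plays it.
On the remaining 2×2 (II, III vs X, Y):
Let General R play II with probability p. Expected payoff against X: (-11)p + (-10)(1−p) = −p − 10; against Y: 7p + (-11)(1−p) = 18p − 11.
Setting these equal: −p − 10 = 18p − 11 ⇒ −19p = -1 ⇒ p = 1/19, and the value is (-1)·(1/19) − 10 = -191/19.
For General C: with q = P(X), equating II's and III's payoffs gives −18q + 7 = q − 11 ⇒ q = 18/19.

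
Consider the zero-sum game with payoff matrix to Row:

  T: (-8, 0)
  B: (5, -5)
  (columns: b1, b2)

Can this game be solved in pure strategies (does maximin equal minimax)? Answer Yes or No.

No

Row minima: T → -8, B → -5; maximin = -5.
Column maxima: b1 → 5, b2 → 0; minimax = 0.
-5 ≠ 0, so no pure-strategy equilibrium exists.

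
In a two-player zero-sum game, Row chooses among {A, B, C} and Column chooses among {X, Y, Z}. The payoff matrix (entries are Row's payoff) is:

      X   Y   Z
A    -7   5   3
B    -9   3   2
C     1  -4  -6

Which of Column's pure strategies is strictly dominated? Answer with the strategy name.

Z holds Row's payoff strictly below Y in every row: 3 < 5, 2 < 3, -6 < -4.
So Y is strictly dominated for Column.

Y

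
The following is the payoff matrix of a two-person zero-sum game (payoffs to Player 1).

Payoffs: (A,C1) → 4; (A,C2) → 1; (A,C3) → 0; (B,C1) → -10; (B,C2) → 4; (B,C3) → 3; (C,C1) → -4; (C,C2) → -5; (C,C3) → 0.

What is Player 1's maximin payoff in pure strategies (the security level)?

Row minima: A → 0, B → -10, C → -5.
The best of these is 0.

0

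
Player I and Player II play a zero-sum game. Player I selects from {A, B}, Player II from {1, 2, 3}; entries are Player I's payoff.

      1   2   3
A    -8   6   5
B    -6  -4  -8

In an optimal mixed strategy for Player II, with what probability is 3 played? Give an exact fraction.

2/15

Row minima: A → -8, B → -8; maximin = -8.
Column maxima: 1 → -6, 2 → 6, 3 → 5; minimax = -6.
-8 ≠ -6, so there is no saddle point; optimal play is mixed.
2 is strictly dominated by 1 (it gives Player I strictly more in every row), so Player II never plays it.
On the remaining 2×2 (A, B vs 1, 3):
Let Player I play A with probability p. Expected payoff against 1: (-8)p + (-6)(1−p) = −2p − 6; against 3: 5p + (-8)(1−p) = 13p − 8.
Setting these equal: −2p − 6 = 13p − 8 ⇒ −15p = -2 ⇒ p = 2/15, and the value is (-2)·(2/15) − 6 = -94/15.
For Player II: with q = P(1), equating A's and B's payoffs gives −13q + 5 = 2q − 8 ⇒ q = 13/15.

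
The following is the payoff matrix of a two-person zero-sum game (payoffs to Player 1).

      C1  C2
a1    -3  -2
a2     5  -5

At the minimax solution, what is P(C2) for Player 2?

8/11

Row minima: a1 → -3, a2 → -5; maximin = -3.
Column maxima: C1 → 5, C2 → -2; minimax = -2.
-3 ≠ -2, so there is no saddle point; optimal play is mixed.
Let Player 1 play a1 with probability p. Expected payoff against C1: (-3)p + 5(1−p) = −8p + 5; against C2: (-2)p + (-5)(1−p) = 3p − 5.
Setting these equal: −8p + 5 = 3p − 5 ⇒ −11p = -10 ⇒ p = 10/11, and the value is (-8)·(10/11) + 5 = -25/11.
For Player 2: with q = P(C1), equating a1's and a2's payoffs gives −q − 2 = 10q − 5 ⇒ q = 3/11.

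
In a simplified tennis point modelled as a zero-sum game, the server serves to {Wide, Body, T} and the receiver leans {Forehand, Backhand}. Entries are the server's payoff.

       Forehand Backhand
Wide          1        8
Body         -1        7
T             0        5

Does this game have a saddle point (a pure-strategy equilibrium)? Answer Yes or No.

Row minima: Wide → 1, Body → -1, T → 0; maximin = 1.
Column maxima: Forehand → 1, Backhand → 8; minimax = 1.
maximin = minimax = 1, so a saddle point exists.

Yes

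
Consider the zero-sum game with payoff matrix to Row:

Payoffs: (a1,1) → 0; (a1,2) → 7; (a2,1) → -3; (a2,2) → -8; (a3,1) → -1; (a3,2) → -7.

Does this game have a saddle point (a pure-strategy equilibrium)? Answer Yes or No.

Row minima: a1 → 0, a2 → -8, a3 → -7; maximin = 0.
Column maxima: 1 → 0, 2 → 7; minimax = 0.
maximin = minimax = 0, so a saddle point exists.

Yes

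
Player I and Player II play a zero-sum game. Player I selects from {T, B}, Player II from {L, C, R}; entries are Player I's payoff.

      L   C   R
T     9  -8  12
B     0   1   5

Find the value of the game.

Row minima: T → -8, B → 0; maximin = 0.
Column maxima: L → 9, C → 1, R → 12; minimax = 1.
0 ≠ 1, so there is no saddle point; optimal play is mixed.
R is strictly dominated by L (it gives Player I strictly more in every row), so Player II never plays it.
On the remaining 2×2 (T, B vs L, C):
Let Player I play T with probability p. Expected payoff against L: 9p + 0(1−p) = 9p; against C: (-8)p + 1(1−p) = −9p + 1.
Setting these equal: 9p = −9p + 1 ⇒ 18p = 1 ⇒ p = 1/18, and the value is (9)·(1/18) = 1/2.
For Player II: with q = P(L), equating T's and B's payoffs gives 17q − 8 = −q + 1 ⇒ q = 1/2.

1/2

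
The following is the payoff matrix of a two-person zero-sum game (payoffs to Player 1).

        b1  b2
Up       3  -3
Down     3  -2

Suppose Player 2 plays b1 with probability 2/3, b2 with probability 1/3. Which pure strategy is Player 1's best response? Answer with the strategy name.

Down

Expected payoff of Up: (2/3)·3 + (1/3)·(-3) = 1.
Expected payoff of Down: (2/3)·3 + (1/3)·(-2) = 4/3.
The largest is 4/3, so Player 1's best response is Down.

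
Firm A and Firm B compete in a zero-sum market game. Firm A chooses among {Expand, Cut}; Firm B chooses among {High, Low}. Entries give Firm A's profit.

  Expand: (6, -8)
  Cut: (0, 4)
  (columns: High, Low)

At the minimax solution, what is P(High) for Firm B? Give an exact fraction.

Row minima: Expand → -8, Cut → 0; maximin = 0.
Column maxima: High → 6, Low → 4; minimax = 4.
0 ≠ 4, so there is no saddle point; optimal play is mixed.
Let Firm A play Expand with probability p. Expected payoff against High: 6p + 0(1−p) = 6p; against Low: (-8)p + 4(1−p) = −12p + 4.
Setting these equal: 6p = −12p + 4 ⇒ 18p = 4 ⇒ p = 2/9, and the value is (6)·(2/9) = 4/3.
For Firm B: with q = P(High), equating Expand's and Cut's payoffs gives 14q − 8 = −4q + 4 ⇒ q = 2/3.

2/3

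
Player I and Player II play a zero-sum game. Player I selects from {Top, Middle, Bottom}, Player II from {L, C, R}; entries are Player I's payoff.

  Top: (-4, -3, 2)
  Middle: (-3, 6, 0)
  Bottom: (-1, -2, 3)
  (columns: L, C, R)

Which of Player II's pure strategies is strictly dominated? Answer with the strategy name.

R

L holds Player I's payoff strictly below R in every row: -4 < 2, -3 < 0, -1 < 3.
So R is strictly dominated for Player II.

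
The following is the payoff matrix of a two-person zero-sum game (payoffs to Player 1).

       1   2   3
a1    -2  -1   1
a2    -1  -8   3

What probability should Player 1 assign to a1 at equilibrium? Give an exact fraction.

Row minima: a1 → -2, a2 → -8; maximin = -2.
Column maxima: 1 → -1, 2 → -1, 3 → 3; minimax = -1.
-2 ≠ -1, so there is no saddle point; optimal play is mixed.
3 is strictly dominated by 1 (it gives Player 1 strictly more in every row), so Player 2 never plays it.
On the remaining 2×2 (a1, a2 vs 1, 2):
Let Player 1 play a1 with probability p. Expected payoff against 1: (-2)p + (-1)(1−p) = −p − 1; against 2: (-1)p + (-8)(1−p) = 7p − 8.
Setting these equal: −p − 1 = 7p − 8 ⇒ −8p = -7 ⇒ p = 7/8, and the value is (-1)·(7/8) − 1 = -15/8.
For Player 2: with q = P(1), equating a1's and a2's payoffs gives −q − 1 = 7q − 8 ⇒ q = 7/8.

7/8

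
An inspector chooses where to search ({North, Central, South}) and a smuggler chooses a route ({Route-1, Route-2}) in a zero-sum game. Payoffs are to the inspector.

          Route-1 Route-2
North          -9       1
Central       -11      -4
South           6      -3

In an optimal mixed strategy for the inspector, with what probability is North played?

9/19

Row minima: North → -9, Central → -11, South → -3; maximin = -3.
Column maxima: Route-1 → 6, Route-2 → 1; minimax = 1.
-3 ≠ 1, so there is no saddle point; optimal play is mixed.
Central is strictly dominated by North, so the inspector never plays it.
On the remaining 2×2 (North, South vs Route-1, Route-2):
Let the inspector play North with probability p. Expected payoff against Route-1: (-9)p + 6(1−p) = −15p + 6; against Route-2: 1p + (-3)(1−p) = 4p − 3.
Setting these equal: −15p + 6 = 4p − 3 ⇒ −19p = -9 ⇒ p = 9/19, and the value is (-15)·(9/19) + 6 = -21/19.
For the smuggler: with q = P(Route-1), equating North's and South's payoffs gives −10q + 1 = 9q − 3 ⇒ q = 4/19.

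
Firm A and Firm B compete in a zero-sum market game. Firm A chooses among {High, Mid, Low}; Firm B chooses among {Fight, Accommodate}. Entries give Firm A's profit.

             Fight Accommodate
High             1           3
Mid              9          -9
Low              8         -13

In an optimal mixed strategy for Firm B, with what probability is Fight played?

Row minima: High → 1, Mid → -9, Low → -13; maximin = 1.
Column maxima: Fight → 9, Accommodate → 3; minimax = 3.
1 ≠ 3, so there is no saddle point; optimal play is mixed.
Low is strictly dominated by Mid, so Firm A never plays it.
On the remaining 2×2 (High, Mid vs Fight, Accommodate):
Let Firm A play High with probability p. Expected payoff against Fight: 1p + 9(1−p) = −8p + 9; against Accommodate: 3p + (-9)(1−p) = 12p − 9.
Setting these equal: −8p + 9 = 12p − 9 ⇒ −20p = -18 ⇒ p = 9/10, and the value is (-8)·(9/10) + 9 = 9/5.
For Firm B: with q = P(Fight), equating High's and Mid's payoffs gives −2q + 3 = 18q − 9 ⇒ q = 3/5.

3/5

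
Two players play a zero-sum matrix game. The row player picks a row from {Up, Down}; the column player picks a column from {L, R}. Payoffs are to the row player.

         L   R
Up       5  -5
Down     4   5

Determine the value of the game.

Row minima: Up → -5, Down → 4; maximin = 4.
Column maxima: L → 5, R → 5; minimax = 5.
4 ≠ 5, so there is no saddle point; optimal play is mixed.
Let the row player play Up with probability p. Expected payoff against L: 5p + 4(1−p) = p + 4; against R: (-5)p + 5(1−p) = −10p + 5.
Setting these equal: p + 4 = −10p + 5 ⇒ 11p = 1 ⇒ p = 1/11, and the value is (1)·(1/11) + 4 = 45/11.
For the column player: with q = P(L), equating Up's and Down's payoffs gives 10q − 5 = −q + 5 ⇒ q = 10/11.

45/11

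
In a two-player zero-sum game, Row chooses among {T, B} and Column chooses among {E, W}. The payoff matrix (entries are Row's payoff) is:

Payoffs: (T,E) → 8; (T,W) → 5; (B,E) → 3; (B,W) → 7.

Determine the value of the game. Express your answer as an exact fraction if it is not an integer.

Row minima: T → 5, B → 3; maximin = 5.
Column maxima: E → 8, W → 7; minimax = 7.
5 ≠ 7, so there is no saddle point; optimal play is mixed.
Let Row play T with probability p. Expected payoff against E: 8p + 3(1−p) = 5p + 3; against W: 5p + 7(1−p) = −2p + 7.
Setting these equal: 5p + 3 = −2p + 7 ⇒ 7p = 4 ⇒ p = 4/7, and the value is (5)·(4/7) + 3 = 41/7.
For Column: with q = P(E), equating T's and B's payoffs gives 3q + 5 = −4q + 7 ⇒ q = 2/7.

41/7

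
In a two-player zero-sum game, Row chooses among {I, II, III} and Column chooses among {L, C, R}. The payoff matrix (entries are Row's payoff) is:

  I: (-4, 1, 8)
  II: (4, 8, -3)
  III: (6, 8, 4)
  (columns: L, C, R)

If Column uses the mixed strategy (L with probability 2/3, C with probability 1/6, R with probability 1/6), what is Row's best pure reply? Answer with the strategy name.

III

Expected payoff of I: (2/3)·(-4) + (1/6)·1 + (1/6)·8 = -7/6.
Expected payoff of II: (2/3)·4 + (1/6)·8 + (1/6)·(-3) = 7/2.
Expected payoff of III: (2/3)·6 + (1/6)·8 + (1/6)·4 = 6.
The largest is 6, so Row's best response is III.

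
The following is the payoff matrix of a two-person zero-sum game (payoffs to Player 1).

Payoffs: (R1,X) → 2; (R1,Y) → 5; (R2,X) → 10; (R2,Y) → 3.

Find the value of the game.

Row minima: R1 → 2, R2 → 3; maximin = 3.
Column maxima: X → 10, Y → 5; minimax = 5.
3 ≠ 5, so there is no saddle point; optimal play is mixed.
Let Player 1 play R1 with probability p. Expected payoff against X: 2p + 10(1−p) = −8p + 10; against Y: 5p + 3(1−p) = 2p + 3.
Setting these equal: −8p + 10 = 2p + 3 ⇒ −10p = -7 ⇒ p = 7/10, and the value is (-8)·(7/10) + 10 = 22/5.
For Player 2: with q = P(X), equating R1's and R2's payoffs gives −3q + 5 = 7q + 3 ⇒ q = 1/5.

22/5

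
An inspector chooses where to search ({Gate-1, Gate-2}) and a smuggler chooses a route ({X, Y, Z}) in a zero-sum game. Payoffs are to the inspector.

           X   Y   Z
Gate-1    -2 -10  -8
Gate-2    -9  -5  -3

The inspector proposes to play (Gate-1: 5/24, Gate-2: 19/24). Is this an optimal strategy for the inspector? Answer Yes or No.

Against X this mix gives (5/24)·(-2) + (19/24)·(-9) = -181/24.
Against Y this mix gives (5/24)·(-10) + (19/24)·(-5) = -145/24.
Against Z this mix gives (5/24)·(-8) + (19/24)·(-3) = -97/24.
The smuggler will play X, holding the inspector to -181/24. Shifting weight toward the row that does better against X would raise this floor (the equalizing mix achieves -20/3 against both X and Y), so the proposed strategy is not optimal.

No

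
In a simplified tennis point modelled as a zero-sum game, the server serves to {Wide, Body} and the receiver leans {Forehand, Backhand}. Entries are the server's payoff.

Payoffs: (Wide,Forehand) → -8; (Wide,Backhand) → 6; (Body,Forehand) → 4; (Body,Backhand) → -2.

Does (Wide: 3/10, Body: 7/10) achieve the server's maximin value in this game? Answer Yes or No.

Yes

Against Forehand this mix gives (3/10)·(-8) + (7/10)·4 = 2/5.
Against Backhand this mix gives (3/10)·6 + (7/10)·(-2) = 2/5.
All of the receiver's active replies (Forehand, Backhand) yield 2/5, and no column does worse for the server. The mix makes the receiver indifferent and guarantees 2/5, so it is optimal.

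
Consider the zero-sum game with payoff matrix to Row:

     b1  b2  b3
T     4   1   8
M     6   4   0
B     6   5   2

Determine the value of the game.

19/5

Row minima: T → 1, M → 0, B → 2; maximin = 2.
Column maxima: b1 → 6, b2 → 5, b3 → 8; minimax = 5.
2 ≠ 5, so there is no saddle point; optimal play is mixed.
b1 is strictly dominated by b2 (it gives Row strictly more in every row), so Column never plays it.
With b1 eliminated, M is strictly dominated by B (B gives Row strictly more in every remaining column), so Row never plays it.
On the remaining 2×2 (T, B vs b2, b3):
Let Row play T with probability p. Expected payoff against b2: 1p + 5(1−p) = −4p + 5; against b3: 8p + 2(1−p) = 6p + 2.
Setting these equal: −4p + 5 = 6p + 2 ⇒ −10p = -3 ⇒ p = 3/10, and the value is (-4)·(3/10) + 5 = 19/5.
For Column: with q = P(b2), equating T's and B's payoffs gives −7q + 8 = 3q + 2 ⇒ q = 3/5.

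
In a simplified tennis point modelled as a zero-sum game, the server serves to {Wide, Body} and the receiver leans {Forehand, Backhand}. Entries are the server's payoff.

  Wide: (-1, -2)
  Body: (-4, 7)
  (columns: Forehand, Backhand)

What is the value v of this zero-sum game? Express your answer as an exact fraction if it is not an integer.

Row minima: Wide → -2, Body → -4; maximin = -2.
Column maxima: Forehand → -1, Backhand → 7; minimax = -1.
-2 ≠ -1, so there is no saddle point; optimal play is mixed.
Let the server play Wide with probability p. Expected payoff against Forehand: (-1)p + (-4)(1−p) = 3p − 4; against Backhand: (-2)p + 7(1−p) = −9p + 7.
Setting these equal: 3p − 4 = −9p + 7 ⇒ 12p = 11 ⇒ p = 11/12, and the value is (3)·(11/12) − 4 = -5/4.
For the receiver: with q = P(Forehand), equating Wide's and Body's payoffs gives q − 2 = −11q + 7 ⇒ q = 3/4.

-5/4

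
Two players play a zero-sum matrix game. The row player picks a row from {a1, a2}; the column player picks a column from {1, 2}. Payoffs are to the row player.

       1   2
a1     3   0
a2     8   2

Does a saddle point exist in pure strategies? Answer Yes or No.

Yes

Row minima: a1 → 0, a2 → 2; maximin = 2.
Column maxima: 1 → 8, 2 → 2; minimax = 2.
maximin = minimax = 2, so a saddle point exists.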